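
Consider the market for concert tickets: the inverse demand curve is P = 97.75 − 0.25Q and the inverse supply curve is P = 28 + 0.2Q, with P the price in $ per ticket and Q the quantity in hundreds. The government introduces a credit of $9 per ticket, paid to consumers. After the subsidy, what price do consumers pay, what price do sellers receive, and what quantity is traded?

Rewrite in direct form: Qd = 391 − 4P and Qs = 5P − 140.
Before the subsidy: set 391 − 4P = 5P − 140 → P* = $59, Q* = 155.
With a per-unit subsidy paid to consumers, each effectively pays P − 9, so demand becomes Qd = 391 − 4(P − 9).
Solving gives Q = 175 with consumers paying $54 and sellers receiving $63 (the $9 wedge).

Consumers pay $54; sellers receive $63; quantity = 175.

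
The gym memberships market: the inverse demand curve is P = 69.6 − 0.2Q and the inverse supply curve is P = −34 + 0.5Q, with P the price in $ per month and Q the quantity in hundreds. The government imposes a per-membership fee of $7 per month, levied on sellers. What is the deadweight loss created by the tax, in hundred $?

Deadweight loss = $35 hundred.

Rewrite in direct form: Qd = 348 − 5P and Qs = 2P + 68.
Before the tax: set 348 − 5P = 2P + 68 → P* = $40, Q* = 148.
With the tax collected from sellers, supply shifts: Qs = 2(P − 7) + 68.
New equilibrium: buyers pay $42, sellers receive $35, Q = 138. (Wedge: Pb − Ps = 7.)
Quantity falls by |ΔQ| = |148 − 138| = 10.
DWL = ½ · t · |ΔQ| = ½ · 7 · 10 = $35.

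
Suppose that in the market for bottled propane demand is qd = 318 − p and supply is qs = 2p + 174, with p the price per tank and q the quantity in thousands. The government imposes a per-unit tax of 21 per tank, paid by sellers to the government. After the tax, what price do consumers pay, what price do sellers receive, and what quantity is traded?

Consumers pay 62; sellers receive 41; quantity = 256.

Before the tax: set 318 − p = 2p + 174 → p* = 48, q* = 270.
With the tax collected from sellers, supply shifts: qs = 2(p − 21) + 174.
New equilibrium: consumers pay 62, sellers receive 41, q = 256. (Wedge: pb − ps = 21.)
The less price-elastic side of the market bears the larger share of a per-unit tax.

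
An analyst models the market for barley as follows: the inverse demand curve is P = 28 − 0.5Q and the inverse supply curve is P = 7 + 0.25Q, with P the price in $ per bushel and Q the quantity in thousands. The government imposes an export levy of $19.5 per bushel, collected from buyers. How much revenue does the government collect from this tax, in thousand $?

Rewrite in direct form: Qd = 56 − 2P and Qs = 4P − 28.
Before the tax: set 56 − 2P = 4P − 28 → P* = $14, Q* = 28.
With the tax collected from buyers, demand (in seller-price terms) shifts: Qd = 56 − 2(P + 19.5).
New equilibrium: buyers pay $27, producers receive $7.5, Q = 2. (Wedge: Pb − Ps = 19.5.)
Revenue = t · Q = 19.5 · 2 = $39.

Tax revenue = $39 thousand.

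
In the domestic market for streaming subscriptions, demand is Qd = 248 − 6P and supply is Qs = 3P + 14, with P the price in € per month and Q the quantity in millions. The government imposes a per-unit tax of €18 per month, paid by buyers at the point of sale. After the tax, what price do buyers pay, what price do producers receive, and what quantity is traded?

Buyers pay €32; producers receive €14; quantity = 56.

Without the tax, 248 − 6P = 3P + 14 gives 9P = 234, so P* = €26 and Q* = 92.
With the tax collected from buyers, demand (in seller-price terms) shifts: Qd = 248 − 6(P + 18).
Solving gives Q = 56 with buyers paying €32 and producers receiving €14 (the €18 wedge).
The less price-elastic side of the market bears the larger share of a per-unit tax.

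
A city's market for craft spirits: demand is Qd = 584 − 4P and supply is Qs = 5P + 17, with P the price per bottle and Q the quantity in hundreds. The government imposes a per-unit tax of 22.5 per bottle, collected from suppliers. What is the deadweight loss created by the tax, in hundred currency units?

Deadweight loss = 562.5 hundred.

Before the tax: set 584 − 4P = 5P + 17 → P* = 63, Q* = 332.
With the tax collected from suppliers, supply shifts: Qs = 5(P − 22.5) + 17.
Solving gives Q = 282 with consumers paying 75.5 and suppliers receiving 53 (the 22.5 wedge).
Quantity falls by |ΔQ| = |332 − 282| = 50.
DWL = ½ · t · |ΔQ| = ½ · 22.5 · 50 = 562.5.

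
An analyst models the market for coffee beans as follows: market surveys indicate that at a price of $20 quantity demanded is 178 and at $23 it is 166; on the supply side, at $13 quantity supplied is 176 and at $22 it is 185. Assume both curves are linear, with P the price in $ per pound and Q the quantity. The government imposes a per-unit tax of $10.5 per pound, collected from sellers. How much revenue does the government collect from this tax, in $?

Demand slope: (166 − 178)/(23 − 20) = -4, so Qd = 258 − 4P.
Supply slope: (185 − 176)/(22 − 13) = 1, so Qs = P + 163.
Before the tax: set 258 − 4P = P + 163 → P* = $19, Q* = 182.
With the tax collected from sellers, supply shifts: Qs = (P − 10.5) + 163.
Solving gives Q = 173.6 with consumers paying $21.1 and sellers receiving $10.6 (the $10.5 wedge).
Revenue = t · Q = 10.5 · 173.6 = $1822.8.

Tax revenue = $1822.8.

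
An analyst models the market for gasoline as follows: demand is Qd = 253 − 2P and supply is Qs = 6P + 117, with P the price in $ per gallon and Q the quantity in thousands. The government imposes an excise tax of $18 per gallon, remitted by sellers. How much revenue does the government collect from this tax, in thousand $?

Tax revenue = $3456 thousand.

Before the tax: set 253 − 2P = 6P + 117 → P* = $17, Q* = 219.
With the tax collected from sellers, supply shifts: Qs = 6(P − 18) + 117.
New equilibrium: buyers pay $30.5, sellers receive $12.5, Q = 192. (Wedge: Pb − Ps = 18.)
Revenue = t · Q = 18 · 192 = $3456.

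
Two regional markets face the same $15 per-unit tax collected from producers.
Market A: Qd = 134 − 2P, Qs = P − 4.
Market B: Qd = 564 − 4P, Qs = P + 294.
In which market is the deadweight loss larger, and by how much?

Market B, by $15.

Market A: pre-tax P* = $46, Q* = 42; post-tax Q = 32; deadweight loss = $75.
Market B: pre-tax P* = $54, Q* = 348; post-tax Q = 336; deadweight loss = $90.
Difference: $75 vs $90 → market B is larger by $15.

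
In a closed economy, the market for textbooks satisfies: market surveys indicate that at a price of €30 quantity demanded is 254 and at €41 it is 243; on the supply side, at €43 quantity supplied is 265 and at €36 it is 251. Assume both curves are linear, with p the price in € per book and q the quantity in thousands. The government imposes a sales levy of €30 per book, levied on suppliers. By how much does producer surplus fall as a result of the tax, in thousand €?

Producer surplus falls by €2390 thousand.

Demand slope: (243 − 254)/(41 − 30) = -1, so qd = 284 − p.
Supply slope: (251 − 265)/(36 − 43) = 2, so qs = 2p + 179.
Before the tax: set 284 − p = 2p + 179 → p* = €35, q* = 249.
With the tax collected from suppliers, supply shifts: qs = 2(p − 30) + 179.
New equilibrium: consumers pay €55, suppliers receive €25, q = 229. (Wedge: pb − ps = 30.)
ΔPS is the trapezoid between Q = 229 and Q = 249 of height €10: ½ · (249 + 229) · 10 = €2390.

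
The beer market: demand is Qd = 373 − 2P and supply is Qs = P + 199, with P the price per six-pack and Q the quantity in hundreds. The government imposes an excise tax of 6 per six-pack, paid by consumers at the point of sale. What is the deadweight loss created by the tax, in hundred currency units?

Before the tax: set 373 − 2P = P + 199 → P* = 58, Q* = 257.
With the tax collected from consumers, demand (in seller-price terms) shifts: Qd = 373 − 2(P + 6).
Solving gives Q = 253 with consumers paying 60 and sellers receiving 54 (the 6 wedge).
Quantity falls by |ΔQ| = |257 − 253| = 4.
DWL = ½ · t · |ΔQ| = ½ · 6 · 4 = 12.

Deadweight loss = 12 hundred.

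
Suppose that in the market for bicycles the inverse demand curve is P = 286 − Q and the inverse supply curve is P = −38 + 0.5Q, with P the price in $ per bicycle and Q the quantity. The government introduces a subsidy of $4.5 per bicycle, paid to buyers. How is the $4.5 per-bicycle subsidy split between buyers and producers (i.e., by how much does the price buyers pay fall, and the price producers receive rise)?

Buyers gain $3 per bicycle; producers gain $1.5 per bicycle.

Inverting to Q(P) form: Qd = 286 − P; Qs = 2P + 76.
Without the subsidy, 286 − P = 2P + 76 gives 3P = 210, so P* = $70 and Q* = 216.
With a per-unit subsidy paid to buyers, each effectively pays P − 4.5, so demand becomes Qd = 286 − (P − 4.5).
Solving gives Q = 219 with buyers paying $67 and producers receiving $71.5 (the $4.5 wedge).
Gain to buyers: $3; to producers: $1.5. (They sum to $4.5.)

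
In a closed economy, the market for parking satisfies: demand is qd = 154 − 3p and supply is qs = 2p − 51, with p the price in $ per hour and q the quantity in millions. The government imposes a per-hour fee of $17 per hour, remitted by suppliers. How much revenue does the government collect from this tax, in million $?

Before the tax: set 154 − 3p = 2p − 51 → p* = $41, q* = 31.
With the tax collected from suppliers, supply shifts: qs = 2(p − 17) − 51.
New equilibrium: buyers pay $47.8, suppliers receive $30.8, q = 10.6. (Wedge: pb − ps = 17.)
Revenue = t · Q = 17 · 10.6 = $180.2.

Tax revenue = $180.2 million.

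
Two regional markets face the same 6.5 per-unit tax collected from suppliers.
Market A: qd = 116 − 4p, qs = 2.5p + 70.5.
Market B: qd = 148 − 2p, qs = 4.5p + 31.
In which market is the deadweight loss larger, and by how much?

Market A: pre-tax p* = 7, q* = 88; post-tax q = 78; deadweight loss = 32.5.
Market B: pre-tax p* = 18, q* = 112; post-tax q = 103; deadweight loss = 29.25.
Difference: 32.5 vs 29.25 → market A is larger by 3.25.

Market A, by 3.25.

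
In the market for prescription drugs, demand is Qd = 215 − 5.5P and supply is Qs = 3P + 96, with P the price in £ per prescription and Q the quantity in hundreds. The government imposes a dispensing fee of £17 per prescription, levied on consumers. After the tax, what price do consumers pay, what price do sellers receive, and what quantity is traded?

Consumers pay £20; sellers receive £3; quantity = 105.

Before the tax: set 215 − 5.5P = 3P + 96 → P* = £14, Q* = 138.
With the tax collected from consumers, demand (in seller-price terms) shifts: Qd = 215 − 5.5(P + 17).
Solving gives Q = 105 with consumers paying £20 and sellers receiving £3 (the £17 wedge).
The less price-elastic side of the market bears the larger share of a per-unit tax.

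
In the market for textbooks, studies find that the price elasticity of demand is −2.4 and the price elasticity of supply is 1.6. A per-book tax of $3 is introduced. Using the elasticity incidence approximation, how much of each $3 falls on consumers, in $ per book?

Consumers bear ≈ $1.2 per book.

Incidence ratio: consumers' share ≈ εs / (εs + |εd|) = 1.6 / (1.6 + 2.4) = 0.4.
So consumers bear ≈ 0.4 × $3 = $1.2; producers bear $1.8.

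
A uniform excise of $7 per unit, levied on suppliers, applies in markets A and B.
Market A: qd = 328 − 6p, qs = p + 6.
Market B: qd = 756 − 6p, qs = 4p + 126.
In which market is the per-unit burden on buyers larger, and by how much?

Market A: pre-tax p* = $46, q* = 52; post-tax q = 46; per-unit burden on buyers = $1.
Market B: pre-tax p* = $63, q* = 378; post-tax q = 361.2; per-unit burden on buyers = $2.8.
Difference: $1 vs $2.8 → market B is larger by $1.8.

Market B, by $1.8.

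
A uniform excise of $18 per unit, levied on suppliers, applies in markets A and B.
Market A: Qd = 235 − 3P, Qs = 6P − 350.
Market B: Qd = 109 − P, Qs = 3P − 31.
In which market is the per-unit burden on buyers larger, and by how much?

Market B, by $1.5.

Market A: pre-tax P* = $65, Q* = 40; post-tax Q = 4; per-unit burden on buyers = $12.
Market B: pre-tax P* = $35, Q* = 74; post-tax Q = 60.5; per-unit burden on buyers = $13.5.
Difference: $12 vs $13.5 → market B is larger by $1.5.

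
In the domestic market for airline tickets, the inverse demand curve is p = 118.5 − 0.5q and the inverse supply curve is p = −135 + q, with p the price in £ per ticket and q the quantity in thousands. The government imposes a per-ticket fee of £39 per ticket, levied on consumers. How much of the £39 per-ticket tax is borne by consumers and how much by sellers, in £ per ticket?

Consumers bear £13 per ticket; sellers bear £26 per ticket.

Rewrite in direct form: qd = 237 − 2p and qs = p + 135.
Without the tax, 237 − 2p = p + 135 gives 3p = 102, so p* = £34 and q* = 169.
With the tax collected from consumers, demand (in seller-price terms) shifts: qd = 237 − 2(p + 39).
New equilibrium: consumers pay £47, sellers receive £8, q = 143. (Wedge: pb − ps = 39.)
Burden on consumers: £13; on sellers: £26. (They sum to £39.)
The less price-elastic side of the market bears the larger share of a per-unit tax.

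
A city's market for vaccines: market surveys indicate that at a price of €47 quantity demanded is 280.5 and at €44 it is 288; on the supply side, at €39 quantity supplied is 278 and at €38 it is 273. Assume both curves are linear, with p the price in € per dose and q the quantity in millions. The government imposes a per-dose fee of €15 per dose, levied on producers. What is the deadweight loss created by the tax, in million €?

Deadweight loss = €187.5 million.

Demand slope: (288 − 280.5)/(44 − 47) = -2.5, so qd = 398 − 2.5p.
Supply slope: (273 − 278)/(38 − 39) = 5, so qs = 5p + 83.
Without the tax, 398 − 2.5p = 5p + 83 gives 7.5p = 315, so p* = €42 and q* = 293.
With the tax collected from producers, supply shifts: qs = 5(p − 15) + 83.
New equilibrium: consumers pay €52, producers receive €37, q = 268. (Wedge: pb − ps = 15.)
Quantity falls by |ΔQ| = |293 − 268| = 25.
DWL = ½ · t · |ΔQ| = ½ · 15 · 25 = €187.5.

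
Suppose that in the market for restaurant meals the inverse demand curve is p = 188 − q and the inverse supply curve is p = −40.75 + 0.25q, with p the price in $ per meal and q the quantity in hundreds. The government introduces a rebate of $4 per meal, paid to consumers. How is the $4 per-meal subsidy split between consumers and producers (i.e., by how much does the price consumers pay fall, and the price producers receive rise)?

Consumers gain $3.2 per meal; producers gain $0.8 per meal.

Inverting to q(p) form: qd = 188 − p; qs = 4p + 163.
Before the subsidy: set 188 − p = 4p + 163 → p* = $5, q* = 183.
With a per-unit subsidy paid to consumers, each effectively pays p − 4, so demand becomes qd = 188 − (p − 4).
Solving gives q = 186.2 with consumers paying $1.8 and producers receiving $5.8 (the $4 wedge).
Gain to consumers: $3.2; to producers: $0.8. (They sum to $4.)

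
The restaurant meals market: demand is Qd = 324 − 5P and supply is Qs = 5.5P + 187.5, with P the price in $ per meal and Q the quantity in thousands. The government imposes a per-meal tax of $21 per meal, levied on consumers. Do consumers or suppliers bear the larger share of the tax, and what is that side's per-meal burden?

Without the tax, 324 − 5P = 5.5P + 187.5 gives 10.5P = 136.5, so P* = $13 and Q* = 259.
With the tax collected from consumers, demand (in seller-price terms) shifts: Qd = 324 − 5(P + 21).
New equilibrium: consumers pay $24, suppliers receive $3, Q = 204. (Wedge: Pb − Ps = 21.)
Per-meal burden: consumers $11, suppliers $10.
Consumers take the larger share because demand is less price-elastic here (demand slope 5 vs supply slope 5.5).
The less price-elastic side of the market bears the larger share of a per-unit tax.

Consumers bear the larger share: $11 per meal.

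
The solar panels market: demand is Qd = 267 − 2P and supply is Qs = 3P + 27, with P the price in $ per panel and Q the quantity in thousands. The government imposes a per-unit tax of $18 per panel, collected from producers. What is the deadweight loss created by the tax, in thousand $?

Deadweight loss = $194.4 thousand.

Before the tax: set 267 − 2P = 3P + 27 → P* = $48, Q* = 171.
With the tax collected from producers, supply shifts: Qs = 3(P − 18) + 27.
Solving gives Q = 149.4 with buyers paying $58.8 and producers receiving $40.8 (the $18 wedge).
Quantity falls by |ΔQ| = |171 − 149.4| = 21.6.
DWL = ½ · t · |ΔQ| = ½ · 18 · 21.6 = $194.4.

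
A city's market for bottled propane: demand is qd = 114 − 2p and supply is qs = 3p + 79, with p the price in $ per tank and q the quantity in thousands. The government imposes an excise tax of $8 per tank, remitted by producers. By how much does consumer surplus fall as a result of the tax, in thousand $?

Consumer surplus falls by $456.96 thousand.

Without the tax, 114 − 2p = 3p + 79 gives 5p = 35, so p* = $7 and q* = 100.
With the tax collected from producers, supply shifts: qs = 3(p − 8) + 79.
Solving gives q = 90.4 with buyers paying $11.8 and producers receiving $3.8 (the $8 wedge).
ΔCS is the trapezoid between Q = 90.4 and Q = 100 of height $4.8: ½ · (100 + 90.4) · 4.8 = $456.96.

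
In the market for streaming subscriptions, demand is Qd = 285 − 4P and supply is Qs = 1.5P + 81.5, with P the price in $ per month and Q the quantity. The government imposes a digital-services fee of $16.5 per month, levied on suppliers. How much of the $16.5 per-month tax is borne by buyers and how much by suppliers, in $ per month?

Without the tax, 285 − 4P = 1.5P + 81.5 gives 5.5P = 203.5, so P* = $37 and Q* = 137.
With the tax collected from suppliers, supply shifts: Qs = 1.5(P − 16.5) + 81.5.
New equilibrium: buyers pay $41.5, suppliers receive $25, Q = 119. (Wedge: Pb − Ps = 16.5.)
Burden on buyers: $4.5; on suppliers: $12. (They sum to $16.5.)
The less price-elastic side of the market bears the larger share of a per-unit tax.

Buyers bear $4.5 per month; suppliers bear $12 per month.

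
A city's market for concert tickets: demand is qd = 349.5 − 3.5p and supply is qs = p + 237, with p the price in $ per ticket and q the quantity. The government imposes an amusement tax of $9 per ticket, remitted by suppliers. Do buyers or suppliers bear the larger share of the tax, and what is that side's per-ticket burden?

Suppliers bear the larger share: $7 per ticket.

Without the tax, 349.5 − 3.5p = p + 237 gives 4.5p = 112.5, so p* = $25 and q* = 262.
With the tax collected from suppliers, supply shifts: qs = (p − 9) + 237.
New equilibrium: buyers pay $27, suppliers receive $18, q = 255. (Wedge: pb − ps = 9.)
Per-ticket burden: buyers $2, suppliers $7.
Suppliers take the larger share because supply is less price-elastic here (demand slope 3.5 vs supply slope 1).
The less price-elastic side of the market bears the larger share of a per-unit tax.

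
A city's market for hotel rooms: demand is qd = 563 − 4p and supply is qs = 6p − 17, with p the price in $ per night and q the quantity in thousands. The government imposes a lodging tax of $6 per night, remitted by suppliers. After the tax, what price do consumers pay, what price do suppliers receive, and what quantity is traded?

Consumers pay $61.6; suppliers receive $55.6; quantity = 316.6.

Before the tax: set 563 − 4p = 6p − 17 → p* = $58, q* = 331.
With the tax collected from suppliers, supply shifts: qs = 6(p − 6) − 17.
Solving gives q = 316.6 with consumers paying $61.6 and suppliers receiving $55.6 (the $6 wedge).
The less price-elastic side of the market bears the larger share of a per-unit tax.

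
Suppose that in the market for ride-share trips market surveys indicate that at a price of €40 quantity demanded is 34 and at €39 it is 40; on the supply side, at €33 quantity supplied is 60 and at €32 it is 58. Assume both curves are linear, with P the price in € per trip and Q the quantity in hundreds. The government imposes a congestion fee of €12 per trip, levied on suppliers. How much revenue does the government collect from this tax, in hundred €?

Demand slope: (40 − 34)/(39 − 40) = -6, so Qd = 274 − 6P.
Supply slope: (58 − 60)/(32 − 33) = 2, so Qs = 2P − 6.
Without the tax, 274 − 6P = 2P − 6 gives 8P = 280, so P* = €35 and Q* = 64.
With the tax collected from suppliers, supply shifts: Qs = 2(P − 12) − 6.
Solving gives Q = 46 with buyers paying €38 and suppliers receiving €26 (the €12 wedge).
Revenue = t · Q = 12 · 46 = €552.

Tax revenue = €552 hundred.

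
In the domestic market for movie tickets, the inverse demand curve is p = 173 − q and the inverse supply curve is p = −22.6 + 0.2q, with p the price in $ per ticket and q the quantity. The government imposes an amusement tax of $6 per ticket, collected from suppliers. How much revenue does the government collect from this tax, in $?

Rewrite in direct form: qd = 173 − p and qs = 5p + 113.
Before the tax: set 173 − p = 5p + 113 → p* = $10, q* = 163.
With the tax collected from suppliers, supply shifts: qs = 5(p − 6) + 113.
New equilibrium: consumers pay $15, suppliers receive $9, q = 158. (Wedge: pb − ps = 6.)
Revenue = t · Q = 6 · 158 = $948.

Tax revenue = $948.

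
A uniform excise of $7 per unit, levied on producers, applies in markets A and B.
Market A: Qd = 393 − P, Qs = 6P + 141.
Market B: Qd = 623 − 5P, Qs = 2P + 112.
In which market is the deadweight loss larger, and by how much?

Market B, by $14.

Market A: pre-tax P* = $36, Q* = 357; post-tax Q = 351; deadweight loss = $21.
Market B: pre-tax P* = $73, Q* = 258; post-tax Q = 248; deadweight loss = $35.
Difference: $21 vs $35 → market B is larger by $14.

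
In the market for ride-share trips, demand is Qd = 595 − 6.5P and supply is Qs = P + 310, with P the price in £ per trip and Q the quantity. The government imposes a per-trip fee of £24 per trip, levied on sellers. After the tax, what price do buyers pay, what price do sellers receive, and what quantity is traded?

Before the tax: set 595 − 6.5P = P + 310 → P* = £38, Q* = 348.
With the tax collected from sellers, supply shifts: Qs = (P − 24) + 310.
Solving gives Q = 327.2 with buyers paying £41.2 and sellers receiving £17.2 (the £24 wedge).

Buyers pay £41.2; sellers receive £17.2; quantity = 327.2.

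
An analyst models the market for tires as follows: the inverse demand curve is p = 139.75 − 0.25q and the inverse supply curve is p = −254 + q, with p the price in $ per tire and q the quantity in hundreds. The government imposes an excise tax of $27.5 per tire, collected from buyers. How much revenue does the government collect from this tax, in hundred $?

Tax revenue = $8057.5 hundred.

Inverting to q(p) form: qd = 559 − 4p; qs = p + 254.
Without the tax, 559 − 4p = p + 254 gives 5p = 305, so p* = $61 and q* = 315.
With the tax collected from buyers, demand (in seller-price terms) shifts: qd = 559 − 4(p + 27.5).
New equilibrium: buyers pay $66.5, suppliers receive $39, q = 293. (Wedge: pb − ps = 27.5.)
Revenue = t · Q = 27.5 · 293 = $8057.5.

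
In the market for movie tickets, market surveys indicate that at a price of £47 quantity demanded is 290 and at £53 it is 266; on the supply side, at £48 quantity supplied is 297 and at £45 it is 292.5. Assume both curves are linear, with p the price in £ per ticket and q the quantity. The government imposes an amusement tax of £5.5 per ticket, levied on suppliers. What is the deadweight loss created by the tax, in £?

Deadweight loss = £16.5.

Demand slope: (266 − 290)/(53 − 47) = -4, so qd = 478 − 4p.
Supply slope: (292.5 − 297)/(45 − 48) = 1.5, so qs = 1.5p + 225.
Without the tax, 478 − 4p = 1.5p + 225 gives 5.5p = 253, so p* = £46 and q* = 294.
With the tax collected from suppliers, supply shifts: qs = 1.5(p − 5.5) + 225.
Solving gives q = 288 with buyers paying £47.5 and suppliers receiving £42 (the £5.5 wedge).
Quantity falls by |ΔQ| = |294 − 288| = 6.
DWL = ½ · t · |ΔQ| = ½ · 5.5 · 6 = £16.5.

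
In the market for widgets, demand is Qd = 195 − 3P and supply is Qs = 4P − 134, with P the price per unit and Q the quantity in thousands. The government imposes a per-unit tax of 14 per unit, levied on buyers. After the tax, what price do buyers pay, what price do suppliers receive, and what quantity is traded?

Without the tax, 195 − 3P = 4P − 134 gives 7P = 329, so P* = 47 and Q* = 54.
With the tax collected from buyers, demand (in seller-price terms) shifts: Qd = 195 − 3(P + 14).
New equilibrium: buyers pay 55, suppliers receive 41, Q = 30. (Wedge: Pb − Ps = 14.)

Buyers pay 55; suppliers receive 41; quantity = 30.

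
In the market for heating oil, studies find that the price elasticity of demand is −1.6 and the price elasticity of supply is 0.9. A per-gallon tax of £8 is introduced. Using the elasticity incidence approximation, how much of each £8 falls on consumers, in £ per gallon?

Consumers bear ≈ £2.88 per gallon.

Incidence ratio: consumers' share ≈ εs / (εs + |εd|) = 0.9 / (0.9 + 1.6) = 0.36.
So consumers bear ≈ 0.36 × £8 = £2.88; producers bear £5.12.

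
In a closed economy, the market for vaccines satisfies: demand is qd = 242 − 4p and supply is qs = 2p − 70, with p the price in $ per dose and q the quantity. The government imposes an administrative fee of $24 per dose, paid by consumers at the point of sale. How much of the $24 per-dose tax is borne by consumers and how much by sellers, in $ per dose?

Consumers bear $8 per dose; sellers bear $16 per dose.

Without the tax, 242 − 4p = 2p − 70 gives 6p = 312, so p* = $52 and q* = 34.
With the tax collected from consumers, demand (in seller-price terms) shifts: qd = 242 − 4(p + 24).
Solving gives q = 2 with consumers paying $60 and sellers receiving $36 (the $24 wedge).
Burden on consumers: $8; on sellers: $16. (They sum to $24.)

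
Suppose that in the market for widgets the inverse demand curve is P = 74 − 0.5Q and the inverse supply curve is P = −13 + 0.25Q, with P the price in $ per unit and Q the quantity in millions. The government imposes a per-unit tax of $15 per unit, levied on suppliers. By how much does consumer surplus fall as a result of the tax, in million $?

Inverting to Q(P) form: Qd = 148 − 2P; Qs = 4P + 52.
Without the tax, 148 − 2P = 4P + 52 gives 6P = 96, so P* = $16 and Q* = 116.
With the tax collected from suppliers, supply shifts: Qs = 4(P − 15) + 52.
Solving gives Q = 96 with buyers paying $26 and suppliers receiving $11 (the $15 wedge).
ΔCS is the trapezoid between Q = 96 and Q = 116 of height $10: ½ · (116 + 96) · 10 = $1060.

Consumer surplus falls by $1060 million.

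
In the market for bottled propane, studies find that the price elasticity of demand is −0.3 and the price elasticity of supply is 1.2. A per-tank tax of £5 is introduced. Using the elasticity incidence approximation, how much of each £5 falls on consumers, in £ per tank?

Incidence ratio: consumers' share ≈ εs / (εs + |εd|) = 1.2 / (1.2 + 0.3) = 0.8.
So consumers bear ≈ 0.8 × £5 = £4; producers bear £1.

Consumers bear ≈ £4 per tank.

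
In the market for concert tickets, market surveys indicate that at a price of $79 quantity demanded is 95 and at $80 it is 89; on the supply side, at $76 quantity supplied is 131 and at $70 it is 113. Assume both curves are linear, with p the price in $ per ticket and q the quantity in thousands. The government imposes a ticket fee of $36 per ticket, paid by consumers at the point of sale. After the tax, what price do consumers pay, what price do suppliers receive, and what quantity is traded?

Consumers pay $86; suppliers receive $50; quantity = 53.

Demand slope: (89 − 95)/(80 − 79) = -6, so qd = 569 − 6p.
Supply slope: (113 − 131)/(70 − 76) = 3, so qs = 3p − 97.
Without the tax, 569 − 6p = 3p − 97 gives 9p = 666, so p* = $74 and q* = 125.
With the tax collected from consumers, demand (in seller-price terms) shifts: qd = 569 − 6(p + 36).
New equilibrium: consumers pay $86, suppliers receive $50, q = 53. (Wedge: pb − ps = 36.)
The less price-elastic side of the market bears the larger share of a per-unit tax.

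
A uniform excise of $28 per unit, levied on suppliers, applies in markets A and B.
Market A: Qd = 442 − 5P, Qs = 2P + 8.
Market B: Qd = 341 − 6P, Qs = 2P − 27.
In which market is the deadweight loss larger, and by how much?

Market A: pre-tax P* = $62, Q* = 132; post-tax Q = 92; deadweight loss = $560.
Market B: pre-tax P* = $46, Q* = 65; post-tax Q = 23; deadweight loss = $588.
Difference: $560 vs $588 → market B is larger by $28.

Market B, by $28.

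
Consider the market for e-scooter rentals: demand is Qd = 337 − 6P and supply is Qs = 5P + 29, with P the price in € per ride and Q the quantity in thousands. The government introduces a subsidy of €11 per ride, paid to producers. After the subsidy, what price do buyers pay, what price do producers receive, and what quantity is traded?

Without the subsidy, 337 − 6P = 5P + 29 gives 11P = 308, so P* = €28 and Q* = 169.
With a per-unit subsidy paid to producers, each receives P + 11 per unit sold, so supply becomes Qs = 5(P + 11) + 29.
New equilibrium: buyers pay €23, producers receive €34, Q = 199. (Wedge: Pb − Ps = −11.)

Buyers pay €23; producers receive €34; quantity = 199.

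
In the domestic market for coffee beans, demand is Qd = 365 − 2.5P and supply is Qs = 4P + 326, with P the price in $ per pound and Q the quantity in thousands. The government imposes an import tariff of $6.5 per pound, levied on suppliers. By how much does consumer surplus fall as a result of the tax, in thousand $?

Consumer surplus falls by $1380 thousand.

Without the tax, 365 − 2.5P = 4P + 326 gives 6.5P = 39, so P* = $6 and Q* = 350.
With the tax collected from suppliers, supply shifts: Qs = 4(P − 6.5) + 326.
Solving gives Q = 340 with buyers paying $10 and suppliers receiving $3.5 (the $6.5 wedge).
ΔCS is the trapezoid between Q = 340 and Q = 350 of height $4: ½ · (350 + 340) · 4 = $1380.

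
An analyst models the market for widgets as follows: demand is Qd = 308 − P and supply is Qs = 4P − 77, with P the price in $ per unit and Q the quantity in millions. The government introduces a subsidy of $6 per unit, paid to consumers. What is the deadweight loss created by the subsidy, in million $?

Deadweight loss = $14.4 million.

Without the subsidy, 308 − P = 4P − 77 gives 5P = 385, so P* = $77 and Q* = 231.
With a per-unit subsidy paid to consumers, each effectively pays P − 6, so demand becomes Qd = 308 − (P − 6).
New equilibrium: consumers pay $72.2, suppliers receive $78.2, Q = 235.8. (Wedge: Pb − Ps = −6.)
Quantity rises by |ΔQ| = |231 − 235.8| = 4.8.
DWL = ½ · t · |ΔQ| = ½ · 6 · 4.8 = $14.4.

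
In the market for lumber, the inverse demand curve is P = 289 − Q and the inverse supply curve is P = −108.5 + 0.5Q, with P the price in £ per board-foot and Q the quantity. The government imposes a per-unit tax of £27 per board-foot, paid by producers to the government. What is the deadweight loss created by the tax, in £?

Rewrite in direct form: Qd = 289 − P and Qs = 2P + 217.
Without the tax, 289 − P = 2P + 217 gives 3P = 72, so P* = £24 and Q* = 265.
With the tax collected from producers, supply shifts: Qs = 2(P − 27) + 217.
New equilibrium: buyers pay £42, producers receive £15, Q = 247. (Wedge: Pb − Ps = 27.)
Quantity falls by |ΔQ| = |265 − 247| = 18.
DWL = ½ · t · |ΔQ| = ½ · 27 · 18 = £243.

Deadweight loss = £243.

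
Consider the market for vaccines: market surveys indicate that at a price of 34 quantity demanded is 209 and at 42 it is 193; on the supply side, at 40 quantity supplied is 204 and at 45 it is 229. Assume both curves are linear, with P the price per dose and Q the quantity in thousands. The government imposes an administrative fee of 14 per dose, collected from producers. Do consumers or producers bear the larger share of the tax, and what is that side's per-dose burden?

Demand slope: (193 − 209)/(42 − 34) = -2, so Qd = 277 − 2P.
Supply slope: (229 − 204)/(45 − 40) = 5, so Qs = 5P + 4.
Before the tax: set 277 − 2P = 5P + 4 → P* = 39, Q* = 199.
With the tax collected from producers, supply shifts: Qs = 5(P − 14) + 4.
Solving gives Q = 179 with consumers paying 49 and producers receiving 35 (the 14 wedge).
Per-dose burden: consumers 10, producers 4.
Consumers take the larger share because demand is less price-elastic here (demand slope 2 vs supply slope 5).

Consumers bear the larger share: 10 per dose.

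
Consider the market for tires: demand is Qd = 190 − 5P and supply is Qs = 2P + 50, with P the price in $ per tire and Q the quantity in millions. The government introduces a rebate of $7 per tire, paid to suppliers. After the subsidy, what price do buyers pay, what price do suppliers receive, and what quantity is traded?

Buyers pay $18; suppliers receive $25; quantity = 100.

Before the subsidy: set 190 − 5P = 2P + 50 → P* = $20, Q* = 90.
With a per-unit subsidy paid to suppliers, each receives P + 7 per unit sold, so supply becomes Qs = 2(P + 7) + 50.
Solving gives Q = 100 with buyers paying $18 and suppliers receiving $25 (the $7 wedge).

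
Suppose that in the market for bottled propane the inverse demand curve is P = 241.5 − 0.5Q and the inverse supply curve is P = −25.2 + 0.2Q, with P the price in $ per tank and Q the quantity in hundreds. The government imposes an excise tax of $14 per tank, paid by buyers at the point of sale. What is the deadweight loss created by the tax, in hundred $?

Inverting to Q(P) form: Qd = 483 − 2P; Qs = 5P + 126.
Before the tax: set 483 − 2P = 5P + 126 → P* = $51, Q* = 381.
With the tax collected from buyers, demand (in seller-price terms) shifts: Qd = 483 − 2(P + 14).
Solving gives Q = 361 with buyers paying $61 and suppliers receiving $47 (the $14 wedge).
Quantity falls by |ΔQ| = |381 − 361| = 20.
DWL = ½ · t · |ΔQ| = ½ · 14 · 20 = $140.

Deadweight loss = $140 hundred.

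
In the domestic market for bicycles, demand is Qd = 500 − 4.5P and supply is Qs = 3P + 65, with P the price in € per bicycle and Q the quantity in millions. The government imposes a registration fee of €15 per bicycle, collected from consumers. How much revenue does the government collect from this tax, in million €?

Tax revenue = €3180 million.

Without the tax, 500 − 4.5P = 3P + 65 gives 7.5P = 435, so P* = €58 and Q* = 239.
With the tax collected from consumers, demand (in seller-price terms) shifts: Qd = 500 − 4.5(P + 15).
Solving gives Q = 212 with consumers paying €64 and sellers receiving €49 (the €15 wedge).
Revenue = t · Q = 15 · 212 = €3180.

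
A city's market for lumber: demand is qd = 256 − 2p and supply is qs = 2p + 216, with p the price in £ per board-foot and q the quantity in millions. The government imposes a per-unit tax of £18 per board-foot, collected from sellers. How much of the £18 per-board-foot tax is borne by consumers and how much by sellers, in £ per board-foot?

Consumers bear £9 per board-foot; sellers bear £9 per board-foot.

Without the tax, 256 − 2p = 2p + 216 gives 4p = 40, so p* = £10 and q* = 236.
With the tax collected from sellers, supply shifts: qs = 2(p − 18) + 216.
New equilibrium: consumers pay £19, sellers receive £1, q = 218. (Wedge: pb − ps = 18.)
Burden on consumers: £9; on sellers: £9. (They sum to £18.)
The less price-elastic side of the market bears the larger share of a per-unit tax.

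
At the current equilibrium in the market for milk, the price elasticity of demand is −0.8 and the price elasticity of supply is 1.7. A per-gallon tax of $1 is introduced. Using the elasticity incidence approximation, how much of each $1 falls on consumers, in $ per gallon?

Consumers bear ≈ $0.68 per gallon.

Incidence ratio: consumers' share ≈ εs / (εs + |εd|) = 1.7 / (1.7 + 0.8) = 0.68.
So consumers bear ≈ 0.68 × $1 = $0.68; producers bear $0.32.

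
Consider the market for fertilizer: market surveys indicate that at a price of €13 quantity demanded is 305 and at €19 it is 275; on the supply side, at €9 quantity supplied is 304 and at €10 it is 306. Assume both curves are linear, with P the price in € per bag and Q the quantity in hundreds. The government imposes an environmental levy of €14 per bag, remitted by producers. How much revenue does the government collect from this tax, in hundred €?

Demand slope: (275 − 305)/(19 − 13) = -5, so Qd = 370 − 5P.
Supply slope: (306 − 304)/(10 − 9) = 2, so Qs = 2P + 286.
Before the tax: set 370 − 5P = 2P + 286 → P* = €12, Q* = 310.
With the tax collected from producers, supply shifts: Qs = 2(P − 14) + 286.
Solving gives Q = 290 with buyers paying €16 and producers receiving €2 (the €14 wedge).
Revenue = t · Q = 14 · 290 = €4060.

Tax revenue = €4060 hundred.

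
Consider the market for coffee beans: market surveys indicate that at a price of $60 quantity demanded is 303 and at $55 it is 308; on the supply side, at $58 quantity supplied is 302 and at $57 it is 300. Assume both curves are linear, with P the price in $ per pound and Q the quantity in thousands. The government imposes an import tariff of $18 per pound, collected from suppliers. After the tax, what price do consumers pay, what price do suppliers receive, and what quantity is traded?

Consumers pay $71; suppliers receive $53; quantity = 292.

Demand slope: (308 − 303)/(55 − 60) = -1, so Qd = 363 − P.
Supply slope: (300 − 302)/(57 − 58) = 2, so Qs = 2P + 186.
Before the tax: set 363 − P = 2P + 186 → P* = $59, Q* = 304.
With the tax collected from suppliers, supply shifts: Qs = 2(P − 18) + 186.
Solving gives Q = 292 with consumers paying $71 and suppliers receiving $53 (the $18 wedge).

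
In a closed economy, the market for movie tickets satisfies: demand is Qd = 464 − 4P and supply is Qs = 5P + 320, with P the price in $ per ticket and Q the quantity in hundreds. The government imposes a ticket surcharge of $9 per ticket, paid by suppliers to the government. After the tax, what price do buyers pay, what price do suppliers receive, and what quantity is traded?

Buyers pay $21; suppliers receive $12; quantity = 380.

Without the tax, 464 − 4P = 5P + 320 gives 9P = 144, so P* = $16 and Q* = 400.
With the tax collected from suppliers, supply shifts: Qs = 5(P − 9) + 320.
Solving gives Q = 380 with buyers paying $21 and suppliers receiving $12 (the $9 wedge).
The less price-elastic side of the market bears the larger share of a per-unit tax.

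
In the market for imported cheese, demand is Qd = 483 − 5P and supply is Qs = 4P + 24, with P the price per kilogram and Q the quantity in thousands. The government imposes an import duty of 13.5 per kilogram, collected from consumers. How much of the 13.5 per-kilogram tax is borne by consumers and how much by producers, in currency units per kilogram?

Consumers bear 6 per kilogram; producers bear 7.5 per kilogram.

Without the tax, 483 − 5P = 4P + 24 gives 9P = 459, so P* = 51 and Q* = 228.
With the tax collected from consumers, demand (in seller-price terms) shifts: Qd = 483 − 5(P + 13.5).
New equilibrium: consumers pay 57, producers receive 43.5, Q = 198. (Wedge: Pb − Ps = 13.5.)
Burden on consumers: 6; on producers: 7.5. (They sum to 13.5.)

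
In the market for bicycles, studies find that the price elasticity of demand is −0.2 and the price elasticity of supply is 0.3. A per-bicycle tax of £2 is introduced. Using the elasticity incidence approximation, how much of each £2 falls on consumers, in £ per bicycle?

Consumers bear ≈ £1.2 per bicycle.

Incidence ratio: consumers' share ≈ εs / (εs + |εd|) = 0.3 / (0.3 + 0.2) = 0.6.
So consumers bear ≈ 0.6 × £2 = £1.2; suppliers bear £0.8.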